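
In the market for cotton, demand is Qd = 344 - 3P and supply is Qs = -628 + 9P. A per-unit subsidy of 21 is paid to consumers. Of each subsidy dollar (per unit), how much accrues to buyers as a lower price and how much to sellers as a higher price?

Pre-subsidy: 344 - 3P = -628 + 9P gives P* = 81, Q* = 101.
With the rebate, buyers effectively pay Pb = Ps − 21, where Ps is the price sellers receive.
Demand in terms of Ps becomes Qd = 344 − 3(Ps − 21) = 407 - 3Ps. Setting this equal to supply: 407 - 3Ps = -628 + 9Ps, so Ps = 86.25.
Buyers pay Pb = 86.25 − 21 = 65.25; Q' = -628 + 9·86.25 = 148.25.
Buyers' price falls by P* − Pb = 81 − 65.25 = 15.75; sellers' price rises by Ps − P* = 86.25 − 81 = 5.25.

Buyers gain 15.75 per unit; sellers gain 5.25 per unit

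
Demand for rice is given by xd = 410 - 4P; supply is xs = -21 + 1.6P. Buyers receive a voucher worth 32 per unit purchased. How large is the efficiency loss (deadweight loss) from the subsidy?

Deadweight loss = 4096/7

Pre-subsidy: 410 - 4P = -21 + 1.6P gives P* = 2155/28, x* = 715/7.
With the rebate, buyers effectively pay Pb = Ps − 32, where Ps is the price sellers receive.
Demand in terms of Ps becomes xd = 410 − 4(Ps − 32) = 538 - 4Ps. Setting this equal to supply: 538 - 4Ps = -21 + 1.6Ps, so Ps = 2795/28.
Buyers pay Pb = 2795/28 − 32 = 1899/28; x' = -21 + 1.6·(2795/28) = 971/7.
The subsidy expands output by 971/7 − 715/7 = 256/7 past the efficient level; on those units the gap between marginal cost and willingness to pay runs from 0 up to 32.
DWL = ½ × 32 × 256/7 = 4096/7.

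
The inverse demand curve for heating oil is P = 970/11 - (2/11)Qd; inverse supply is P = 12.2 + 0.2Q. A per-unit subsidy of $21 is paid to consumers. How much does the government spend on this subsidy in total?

Pre-subsidy: 970/11 - (2/11)Q = 12.2 + 0.2Q gives Q* = 199 and P* = 52.
With the rebate, buyers effectively pay Pb = Ps − 21, where Ps is the price sellers receive.
On the curves, Pb = 970/11 - (2/11)Q and Ps = 12.2 + 0.2Q; the wedge Ps − Pb = 21 gives 12.2 + 0.2Q − (970/11 - (2/11)Q) = 21, so Q' = 254.
Then Pb = 970/11 − (2/11)·254 = 42 and Ps = 12.2 + 0.2·254 = 63.
Government outlay = subsidy × quantity = 21 × 254 = 5334.

Government cost = $5334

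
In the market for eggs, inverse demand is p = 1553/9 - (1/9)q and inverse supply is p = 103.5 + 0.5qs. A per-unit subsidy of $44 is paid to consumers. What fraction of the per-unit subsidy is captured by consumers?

Pre-subsidy: 1553/9 - (1/9)q = 103.5 + 0.5q gives q* = 113 and p* = 160.
With the rebate, buyers effectively pay pb = ps − 44, where ps is the price sellers receive.
On the curves, pb = 1553/9 - (1/9)q and ps = 103.5 + 0.5q; the wedge ps − pb = 44 gives 103.5 + 0.5q − (1553/9 - (1/9)q) = 44, so q' = 185.
Then pb = 1553/9 − (1/9)·185 = 152 and ps = 103.5 + 0.5·185 = 196.
Buyers' price falls by p* − pb = 160 − 152 = 8; sellers' price rises by ps − p* = 196 − 160 = 36.
So consumers capture 8/44 = 2/11 of each unit of subsidy.

Consumer share = 2/11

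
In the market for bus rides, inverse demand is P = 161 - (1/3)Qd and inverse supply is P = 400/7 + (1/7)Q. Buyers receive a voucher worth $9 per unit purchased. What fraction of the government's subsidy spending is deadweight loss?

Pre-subsidy: 161 - (1/3)Q = 400/7 + (1/7)Q gives Q* = 218.1 and P* = 88.3.
With the rebate, buyers effectively pay Pb = Ps − 9, where Ps is the price sellers receive.
On the curves, Pb = 161 - (1/3)Q and Ps = 400/7 + (1/7)Q; the wedge Ps − Pb = 9 gives 400/7 + (1/7)Q − (161 - (1/3)Q) = 9, so Q' = 237.
Then Pb = 161 − (1/3)·237 = 82 and Ps = 400/7 + (1/7)·237 = 91.
ΔCS = ½(218.1 + 237)(88.3 − 82) = 1433.565; ΔPS = ½(218.1 + 237)(91 − 88.3) = 614.385.
Government spending = 9 × 237 = 2133.
DWL = ½ × 9 × (237 − 218.1) = 85.05; fraction = 85.05 / 2133 = 63/1580.

DWL / government spending = 63/1580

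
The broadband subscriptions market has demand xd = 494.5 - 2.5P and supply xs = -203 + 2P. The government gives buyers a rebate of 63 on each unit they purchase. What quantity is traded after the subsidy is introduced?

x' = 177

Pre-subsidy: 494.5 - 2.5P = -203 + 2P gives P* = 155, x* = 107.
With the rebate, buyers effectively pay Pb = Ps − 63, where Ps is the price sellers receive.
Demand in terms of Ps becomes xd = 494.5 − 2.5(Ps − 63) = 652 - 2.5Ps. Setting this equal to supply: 652 - 2.5Ps = -203 + 2Ps, so Ps = 190.
Buyers pay Pb = 190 − 63 = 127; x' = -203 + 2·190 = 177.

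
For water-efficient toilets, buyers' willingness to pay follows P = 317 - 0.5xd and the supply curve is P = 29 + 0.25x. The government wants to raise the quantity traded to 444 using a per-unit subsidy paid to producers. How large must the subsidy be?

Required subsidy s = 45 per unit

At x = 444, from the demand curve buyers pay Pb = 317 − 0.5·444 = 95; from the supply curve sellers need Ps = 29 + 0.25·444 = 140.
The subsidy must fill the gap: s = Ps − Pb = 140 − 95 = 45.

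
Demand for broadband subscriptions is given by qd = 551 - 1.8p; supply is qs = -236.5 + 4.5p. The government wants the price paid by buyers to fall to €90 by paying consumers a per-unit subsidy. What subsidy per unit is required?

Required subsidy s = €49 per unit

At a buyer price of 90, quantity demanded is 551 − 1.8·90 = 389.
Sellers supply 389 only when they receive ps with -236.5 + 4.5·ps = 389, i.e. ps = 139.
s = ps − pb = 139 − 90 = 49.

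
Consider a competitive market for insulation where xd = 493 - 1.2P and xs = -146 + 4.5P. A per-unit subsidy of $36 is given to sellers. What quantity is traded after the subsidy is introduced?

Pre-subsidy: 493 - 1.2P = -146 + 4.5P gives P* = 2130/19, x* = 6811/19.
With the subsidy, sellers receive Ps = Pb + 36 for each unit, where Pb is the price buyers pay.
Supply in terms of Pb becomes xs = -146 + 4.5(Pb + 36) = 16 + 4.5Pb. Setting this equal to demand: 493 - 1.2Pb = 16 + 4.5Pb, so Pb = 1590/19.
Sellers receive Ps = 1590/19 + 36 = 2274/19; x' = 493 − 1.2·(1590/19) = 7459/19.

x' = 7459/19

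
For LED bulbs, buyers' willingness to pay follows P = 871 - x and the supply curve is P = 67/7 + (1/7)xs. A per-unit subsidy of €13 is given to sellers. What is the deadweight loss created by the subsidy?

Deadweight loss = €73.9375

Pre-subsidy: 871 - x = 67/7 + (1/7)x gives x* = 753.75 and P* = 117.25.
With the subsidy, sellers receive Ps = Pb + 13 for each unit, where Pb is the price buyers pay.
On the curves, Pb = 871 - x and Ps = 67/7 + (1/7)x; the wedge Ps − Pb = 13 gives 67/7 + (1/7)x − (871 - x) = 13, so x' = 765.125.
Then Pb = 871 − 1·765.125 = 105.875 and Ps = 67/7 + (1/7)·765.125 = 118.875.
The subsidy expands output by 765.125 − 753.75 = 11.375 past the efficient level; on those units the gap between marginal cost and willingness to pay runs from 0 up to 13.
DWL = ½ × 13 × 11.375 = 73.9375.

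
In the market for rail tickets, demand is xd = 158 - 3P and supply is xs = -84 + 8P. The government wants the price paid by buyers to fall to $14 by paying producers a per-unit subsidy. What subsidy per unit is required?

Required subsidy s = $11 per unit

At a buyer price of 14, quantity demanded is 158 − 3·14 = 116.
Sellers supply 116 only when they receive Ps with -84 + 8·Ps = 116, i.e. Ps = 25.
s = Ps − Pb = 25 − 14 = 11.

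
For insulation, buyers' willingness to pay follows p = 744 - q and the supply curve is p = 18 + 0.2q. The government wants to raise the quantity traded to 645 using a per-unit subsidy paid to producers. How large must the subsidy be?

Required subsidy s = 48 per unit

At q = 645, from the demand curve buyers pay pb = 744 − 1·645 = 99; from the supply curve sellers need ps = 18 + 0.2·645 = 147.
The subsidy must fill the gap: s = ps − pb = 147 − 99 = 48.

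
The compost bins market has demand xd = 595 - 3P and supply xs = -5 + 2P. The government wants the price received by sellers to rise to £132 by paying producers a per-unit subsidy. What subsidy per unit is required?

At a seller price of 132, quantity supplied is -5 + 2·132 = 259.
Buyers absorb 259 only when they pay Pb with 595 − 3·Pb = 259, i.e. Pb = 112.
s = Ps − Pb = 132 − 112 = 20.

Required subsidy s = £20 per unit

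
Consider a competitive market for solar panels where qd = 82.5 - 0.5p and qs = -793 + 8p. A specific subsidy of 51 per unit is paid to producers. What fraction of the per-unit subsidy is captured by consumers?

Pre-subsidy: 82.5 - 0.5p = -793 + 8p gives p* = 103, q* = 31.
With the subsidy, sellers receive ps = pb + 51 for each unit, where pb is the price buyers pay.
Supply in terms of pb becomes qs = -793 + 8(pb + 51) = -385 + 8pb. Setting this equal to demand: 82.5 - 0.5pb = -385 + 8pb, so pb = 55.
Sellers receive ps = 55 + 51 = 106; q' = 82.5 − 0.5·55 = 55.
Buyers' price falls by p* − pb = 103 − 55 = 48; sellers' price rises by ps − p* = 106 − 103 = 3.
So consumers capture 48/51 = 16/17 of each unit of subsidy.

Consumer share = 16/17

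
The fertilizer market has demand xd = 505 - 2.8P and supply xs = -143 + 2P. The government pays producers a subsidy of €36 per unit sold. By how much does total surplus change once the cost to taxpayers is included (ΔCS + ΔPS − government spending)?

Net change in total surplus = -€756

Pre-subsidy: 505 - 2.8P = -143 + 2P gives P* = 135, x* = 127.
With the subsidy, sellers receive Ps = Pb + 36 for each unit, where Pb is the price buyers pay.
Supply in terms of Pb becomes xs = -143 + 2(Pb + 36) = -71 + 2Pb. Setting this equal to demand: 505 - 2.8Pb = -71 + 2Pb, so Pb = 120.
Sellers receive Ps = 120 + 36 = 156; x' = 505 − 2.8·120 = 169.
ΔCS = ½(127 + 169)(135 − 120) = 2220; ΔPS = ½(127 + 169)(156 − 135) = 3108.
Government spending = 36 × 169 = 6084.
Net change = 2220 + 3108 − 6084 = -756. The loss equals the DWL triangle ½·36·42.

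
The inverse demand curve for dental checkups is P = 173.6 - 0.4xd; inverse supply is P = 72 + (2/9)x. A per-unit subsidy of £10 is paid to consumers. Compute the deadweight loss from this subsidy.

Deadweight loss = 1125/14

Pre-subsidy: 173.6 - 0.4x = 72 + (2/9)x gives x* = 1143/7 and P* = 758/7.
With the rebate, buyers effectively pay Pb = Ps − 10, where Ps is the price sellers receive.
On the curves, Pb = 173.6 - 0.4x and Ps = 72 + (2/9)x; the wedge Ps − Pb = 10 gives 72 + (2/9)x − (173.6 - 0.4x) = 10, so x' = 2511/14.
Then Pb = 173.6 − 0.4·(2511/14) = 713/7 and Ps = 72 + (2/9)·(2511/14) = 783/7.
The subsidy expands output by 2511/14 − 1143/7 = 225/14 past the efficient level; on those units the gap between marginal cost and willingness to pay runs from 0 up to 10.
DWL = ½ × 10 × 225/14 = 1125/14.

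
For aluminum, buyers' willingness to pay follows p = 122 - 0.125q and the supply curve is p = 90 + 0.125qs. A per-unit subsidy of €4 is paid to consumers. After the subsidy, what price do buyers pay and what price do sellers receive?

Pre-subsidy: 122 - 0.125q = 90 + 0.125q gives q* = 128 and p* = 106.
With the rebate, buyers effectively pay pb = ps − 4, where ps is the price sellers receive.
On the curves, pb = 122 - 0.125q and ps = 90 + 0.125q; the wedge ps − pb = 4 gives 90 + 0.125q − (122 - 0.125q) = 4, so q' = 144.
Then pb = 122 − 0.125·144 = 104 and ps = 90 + 0.125·144 = 108.

Buyers pay €104; sellers receive €108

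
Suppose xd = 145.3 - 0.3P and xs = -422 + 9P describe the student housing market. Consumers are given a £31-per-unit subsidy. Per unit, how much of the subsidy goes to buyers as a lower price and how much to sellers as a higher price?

Buyers gain £30 per unit; sellers gain £1 per unit

Pre-subsidy: 145.3 - 0.3P = -422 + 9P gives P* = 61, x* = 127.
With the rebate, buyers effectively pay Pb = Ps − 31, where Ps is the price sellers receive.
Demand in terms of Ps becomes xd = 145.3 − 0.3(Ps − 31) = 154.6 - 0.3Ps. Setting this equal to supply: 154.6 - 0.3Ps = -422 + 9Ps, so Ps = 62.
Buyers pay Pb = 62 − 31 = 31; x' = -422 + 9·62 = 136.
Buyers' price falls by P* − Pb = 61 − 31 = 30; sellers' price rises by Ps − P* = 62 − 61 = 1.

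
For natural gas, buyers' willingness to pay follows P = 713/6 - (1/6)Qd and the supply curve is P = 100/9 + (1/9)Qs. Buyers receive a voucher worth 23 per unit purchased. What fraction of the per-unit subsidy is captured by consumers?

Pre-subsidy: 713/6 - (1/6)Q = 100/9 + (1/9)Q gives Q* = 387.8 and P* = 54.2.
With the rebate, buyers effectively pay Pb = Ps − 23, where Ps is the price sellers receive.
On the curves, Pb = 713/6 - (1/6)Q and Ps = 100/9 + (1/9)Q; the wedge Ps − Pb = 23 gives 100/9 + (1/9)Q − (713/6 - (1/6)Q) = 23, so Q' = 470.6.
Then Pb = 713/6 − (1/6)·470.6 = 40.4 and Ps = 100/9 + (1/9)·470.6 = 63.4.
Buyers' price falls by P* − Pb = 54.2 − 40.4 = 13.8; sellers' price rises by Ps − P* = 63.4 − 54.2 = 9.2.
So consumers capture 13.8/23 = 0.6 of each unit of subsidy.

Consumer share = 0.6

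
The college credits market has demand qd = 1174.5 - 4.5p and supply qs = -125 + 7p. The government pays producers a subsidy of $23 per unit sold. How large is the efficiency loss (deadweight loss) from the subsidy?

Deadweight loss = $724.5

Pre-subsidy: 1174.5 - 4.5p = -125 + 7p gives p* = 113, q* = 666.
With the subsidy, sellers receive ps = pb + 23 for each unit, where pb is the price buyers pay.
Supply in terms of pb becomes qs = -125 + 7(pb + 23) = 36 + 7pb. Setting this equal to demand: 1174.5 - 4.5pb = 36 + 7pb, so pb = 99.
Sellers receive ps = 99 + 23 = 122; q' = 1174.5 − 4.5·99 = 729.
The subsidy expands output by 729 − 666 = 63 past the efficient level; on those units the gap between marginal cost and willingness to pay runs from 0 up to 23.
DWL = ½ × 23 × 63 = 724.5.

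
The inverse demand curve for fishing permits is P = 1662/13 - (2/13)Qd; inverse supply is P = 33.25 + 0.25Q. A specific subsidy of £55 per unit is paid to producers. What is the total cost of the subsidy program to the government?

Pre-subsidy: 1662/13 - (2/13)Q = 33.25 + 0.25Q gives Q* = 4919/21 and P* = 1928/21.
With the subsidy, sellers receive Ps = Pb + 55 for each unit, where Pb is the price buyers pay.
On the curves, Pb = 1662/13 - (2/13)Q and Ps = 33.25 + 0.25Q; the wedge Ps − Pb = 55 gives 33.25 + 0.25Q − (1662/13 - (2/13)Q) = 55, so Q' = 2593/7.
Then Pb = 1662/13 − (2/13)·(2593/7) = 496/7 and Ps = 33.25 + 0.25·(2593/7) = 881/7.
Government outlay = subsidy × quantity = 55 × 2593/7 = 142615/7.

Government cost = 142615/7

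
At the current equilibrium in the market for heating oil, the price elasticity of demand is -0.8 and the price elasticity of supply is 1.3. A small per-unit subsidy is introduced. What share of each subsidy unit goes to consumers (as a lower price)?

Consumer share = 13/21

For a small subsidy around the equilibrium, the benefit split depends on the relative slopes, which at a point are proportional to the elasticities.
Buyer share = εs/(εs + |εd|) = 1.3/(1.3 + 0.8) = 13/21; seller share = |εd|/(εs + |εd|) = 8/21.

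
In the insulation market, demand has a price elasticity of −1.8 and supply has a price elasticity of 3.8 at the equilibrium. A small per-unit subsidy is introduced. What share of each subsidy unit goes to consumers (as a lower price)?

For a small subsidy around the equilibrium, the benefit split depends on the relative slopes, which at a point are proportional to the elasticities.
Buyer share = εs/(εs + |εd|) = 3.8/(3.8 + 1.8) = 19/28; seller share = |εd|/(εs + |εd|) = 9/28.

Consumer share = 19/28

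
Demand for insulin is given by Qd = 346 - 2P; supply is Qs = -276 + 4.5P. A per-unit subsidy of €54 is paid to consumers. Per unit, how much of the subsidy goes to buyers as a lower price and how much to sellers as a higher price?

Buyers gain 486/13 per unit; sellers gain 216/13 per unit

Pre-subsidy: 346 - 2P = -276 + 4.5P gives P* = 1244/13, Q* = 2010/13.
With the rebate, buyers effectively pay Pb = Ps − 54, where Ps is the price sellers receive.
Demand in terms of Ps becomes Qd = 346 − 2(Ps − 54) = 454 - 2Ps. Setting this equal to supply: 454 - 2Ps = -276 + 4.5Ps, so Ps = 1460/13.
Buyers pay Pb = 1460/13 − 54 = 758/13; Q' = -276 + 4.5·(1460/13) = 2982/13.
Buyers' price falls by P* − Pb = 1244/13 − 758/13 = 486/13; sellers' price rises by Ps − P* = 1460/13 − 1244/13 = 216/13.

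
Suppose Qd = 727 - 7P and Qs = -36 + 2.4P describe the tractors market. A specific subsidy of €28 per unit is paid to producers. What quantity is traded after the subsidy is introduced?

Q' = 9816/47

Pre-subsidy: 727 - 7P = -36 + 2.4P gives P* = 3815/47, Q* = 7464/47.
With the subsidy, sellers receive Ps = Pb + 28 for each unit, where Pb is the price buyers pay.
Supply in terms of Pb becomes Qs = -36 + 2.4(Pb + 28) = 31.2 + 2.4Pb. Setting this equal to demand: 727 - 7Pb = 31.2 + 2.4Pb, so Pb = 3479/47.
Sellers receive Ps = 3479/47 + 28 = 4795/47; Q' = 727 − 7·(3479/47) = 9816/47.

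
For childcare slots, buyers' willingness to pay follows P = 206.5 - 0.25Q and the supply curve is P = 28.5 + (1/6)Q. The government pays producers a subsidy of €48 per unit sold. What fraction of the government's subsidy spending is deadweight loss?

Pre-subsidy: 206.5 - 0.25Q = 28.5 + (1/6)Q gives Q* = 427.2 and P* = 99.7.
With the subsidy, sellers receive Ps = Pb + 48 for each unit, where Pb is the price buyers pay.
On the curves, Pb = 206.5 - 0.25Q and Ps = 28.5 + (1/6)Q; the wedge Ps − Pb = 48 gives 28.5 + (1/6)Q − (206.5 - 0.25Q) = 48, so Q' = 542.4.
Then Pb = 206.5 − 0.25·542.4 = 70.9 and Ps = 28.5 + (1/6)·542.4 = 118.9.
ΔCS = ½(427.2 + 542.4)(99.7 − 70.9) = 13962.24; ΔPS = ½(427.2 + 542.4)(118.9 − 99.7) = 9308.16.
Government spending = 48 × 542.4 = 26035.2.
DWL = ½ × 48 × (542.4 − 427.2) = 2764.8; fraction = 2764.8 / 26035.2 = 12/113.

DWL / government spending = 12/113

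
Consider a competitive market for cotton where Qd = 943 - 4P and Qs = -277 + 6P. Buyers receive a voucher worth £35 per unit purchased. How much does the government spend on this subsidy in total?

Pre-subsidy: 943 - 4P = -277 + 6P gives P* = 122, Q* = 455.
With the rebate, buyers effectively pay Pb = Ps − 35, where Ps is the price sellers receive.
Demand in terms of Ps becomes Qd = 943 − 4(Ps − 35) = 1083 - 4Ps. Setting this equal to supply: 1083 - 4Ps = -277 + 6Ps, so Ps = 136.
Buyers pay Pb = 136 − 35 = 101; Q' = -277 + 6·136 = 539.
Government outlay = subsidy × quantity = 35 × 539 = 18865.

Government cost = £18865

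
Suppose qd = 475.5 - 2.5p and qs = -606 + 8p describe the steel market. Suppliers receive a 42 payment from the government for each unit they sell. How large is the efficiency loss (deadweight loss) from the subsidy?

Pre-subsidy: 475.5 - 2.5p = -606 + 8p gives p* = 103, q* = 218.
With the subsidy, sellers receive ps = pb + 42 for each unit, where pb is the price buyers pay.
Supply in terms of pb becomes qs = -606 + 8(pb + 42) = -270 + 8pb. Setting this equal to demand: 475.5 - 2.5pb = -270 + 8pb, so pb = 71.
Sellers receive ps = 71 + 42 = 113; q' = 475.5 − 2.5·71 = 298.
The subsidy expands output by 298 − 218 = 80 past the efficient level; on those units the gap between marginal cost and willingness to pay runs from 0 up to 42.
DWL = ½ × 42 × 80 = 1680.

Deadweight loss = 1680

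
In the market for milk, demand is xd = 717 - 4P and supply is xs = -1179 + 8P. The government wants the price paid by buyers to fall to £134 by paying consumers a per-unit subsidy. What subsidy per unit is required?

Required subsidy s = £36 per unit

At a buyer price of 134, quantity demanded is 717 − 4·134 = 181.
Sellers supply 181 only when they receive Ps with -1179 + 8·Ps = 181, i.e. Ps = 170.
s = Ps − Pb = 170 − 134 = 36.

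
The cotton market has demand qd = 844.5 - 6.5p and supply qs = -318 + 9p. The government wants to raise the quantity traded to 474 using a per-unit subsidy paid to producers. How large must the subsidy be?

Required subsidy s = 31 per unit

At q = 474, invert demand for the buyer price: pb = (844.5 − 474)/6.5 = 57; invert supply for the seller price: ps = (474 − (-318))/9 = 88.
The subsidy must fill the gap: s = ps − pb = 88 − 57 = 31.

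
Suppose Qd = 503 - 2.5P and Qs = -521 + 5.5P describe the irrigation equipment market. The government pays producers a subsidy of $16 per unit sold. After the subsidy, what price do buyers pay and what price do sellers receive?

Buyers pay $117; sellers receive $133

Pre-subsidy: 503 - 2.5P = -521 + 5.5P gives P* = 128, Q* = 183.
With the subsidy, sellers receive Ps = Pb + 16 for each unit, where Pb is the price buyers pay.
Supply in terms of Pb becomes Qs = -521 + 5.5(Pb + 16) = -433 + 5.5Pb. Setting this equal to demand: 503 - 2.5Pb = -433 + 5.5Pb, so Pb = 117.
Sellers receive Ps = 117 + 16 = 133; Q' = 503 − 2.5·117 = 210.5.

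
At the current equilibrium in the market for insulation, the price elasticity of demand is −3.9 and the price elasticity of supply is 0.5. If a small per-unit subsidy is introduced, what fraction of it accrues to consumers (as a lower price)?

For a small subsidy around the equilibrium, the benefit split depends on the relative slopes, which at a point are proportional to the elasticities.
Buyer share = εs/(εs + |εd|) = 0.5/(0.5 + 3.9) = 5/44; seller share = |εd|/(εs + |εd|) = 39/44.

Consumer share = 5/44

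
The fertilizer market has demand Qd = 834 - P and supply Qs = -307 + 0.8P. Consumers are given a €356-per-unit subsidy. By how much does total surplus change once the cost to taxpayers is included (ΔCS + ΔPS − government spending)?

Pre-subsidy: 834 - P = -307 + 0.8P gives P* = 5705/9, Q* = 1801/9.
With the rebate, buyers effectively pay Pb = Ps − 356, where Ps is the price sellers receive.
Demand in terms of Ps becomes Qd = 834 − 1(Ps − 356) = 1190 - Ps. Setting this equal to supply: 1190 - Ps = -307 + 0.8Ps, so Ps = 2495/3.
Buyers pay Pb = 2495/3 − 356 = 1427/3; Q' = -307 + 0.8·(2495/3) = 1075/3.
ΔCS = ½(1801/9 + 1075/3)(5705/9 − 1427/3) = 3578512/81; ΔPS = ½(1801/9 + 1075/3)(2495/3 − 5705/9) = 4473140/81.
Government spending = 356 × 1075/3 = 382700/3.
Net change = 3578512/81 + 4473140/81 − 382700/3 = -253472/9. The loss equals the DWL triangle ½·356·1424/9.

Net change in total surplus = -253472/9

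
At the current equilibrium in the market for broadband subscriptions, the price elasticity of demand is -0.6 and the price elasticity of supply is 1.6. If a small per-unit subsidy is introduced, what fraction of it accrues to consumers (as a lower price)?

For a small subsidy around the equilibrium, the benefit split depends on the relative slopes, which at a point are proportional to the elasticities.
Buyer share = εs/(εs + |εd|) = 1.6/(1.6 + 0.6) = 8/11; seller share = |εd|/(εs + |εd|) = 3/11.

Consumer share = 8/11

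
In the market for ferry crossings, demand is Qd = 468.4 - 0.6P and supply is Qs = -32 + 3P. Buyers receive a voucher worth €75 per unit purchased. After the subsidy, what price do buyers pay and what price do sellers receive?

Pre-subsidy: 468.4 - 0.6P = -32 + 3P gives P* = 139, Q* = 385.
With the rebate, buyers effectively pay Pb = Ps − 75, where Ps is the price sellers receive.
Demand in terms of Ps becomes Qd = 468.4 − 0.6(Ps − 75) = 513.4 - 0.6Ps. Setting this equal to supply: 513.4 - 0.6Ps = -32 + 3Ps, so Ps = 151.5.
Buyers pay Pb = 151.5 − 75 = 76.5; Q' = -32 + 3·151.5 = 422.5.

Buyers pay €76.5; sellers receive €151.5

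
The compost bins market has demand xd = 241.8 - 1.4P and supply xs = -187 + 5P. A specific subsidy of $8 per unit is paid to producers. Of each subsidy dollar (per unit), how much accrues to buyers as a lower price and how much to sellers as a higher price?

Pre-subsidy: 241.8 - 1.4P = -187 + 5P gives P* = 67, x* = 148.
With the subsidy, sellers receive Ps = Pb + 8 for each unit, where Pb is the price buyers pay.
Supply in terms of Pb becomes xs = -187 + 5(Pb + 8) = -147 + 5Pb. Setting this equal to demand: 241.8 - 1.4Pb = -147 + 5Pb, so Pb = 60.75.
Sellers receive Ps = 60.75 + 8 = 68.75; x' = 241.8 − 1.4·60.75 = 156.75.
Buyers' price falls by P* − Pb = 67 − 60.75 = 6.25; sellers' price rises by Ps − P* = 68.75 − 67 = 1.75.

Buyers gain $6.25 per unit; sellers gain $1.75 per unit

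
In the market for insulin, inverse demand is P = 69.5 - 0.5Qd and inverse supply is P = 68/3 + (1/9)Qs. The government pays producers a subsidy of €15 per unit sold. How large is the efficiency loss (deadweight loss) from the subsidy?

Pre-subsidy: 69.5 - 0.5Q = 68/3 + (1/9)Q gives Q* = 843/11 and P* = 343/11.
With the subsidy, sellers receive Ps = Pb + 15 for each unit, where Pb is the price buyers pay.
On the curves, Pb = 69.5 - 0.5Q and Ps = 68/3 + (1/9)Q; the wedge Ps − Pb = 15 gives 68/3 + (1/9)Q − (69.5 - 0.5Q) = 15, so Q' = 1113/11.
Then Pb = 69.5 − 0.5·(1113/11) = 208/11 and Ps = 68/3 + (1/9)·(1113/11) = 373/11.
The subsidy expands output by 1113/11 − 843/11 = 270/11 past the efficient level; on those units the gap between marginal cost and willingness to pay runs from 0 up to 15.
DWL = ½ × 15 × 270/11 = 2025/11.

Deadweight loss = 2025/11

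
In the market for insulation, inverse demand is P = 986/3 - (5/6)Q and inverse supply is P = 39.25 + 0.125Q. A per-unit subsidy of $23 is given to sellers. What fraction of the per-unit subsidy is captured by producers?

Pre-subsidy: 986/3 - (5/6)Q = 39.25 + 0.125Q gives Q* = 302 and P* = 77.
With the subsidy, sellers receive Ps = Pb + 23 for each unit, where Pb is the price buyers pay.
On the curves, Pb = 986/3 - (5/6)Q and Ps = 39.25 + 0.125Q; the wedge Ps − Pb = 23 gives 39.25 + 0.125Q − (986/3 - (5/6)Q) = 23, so Q' = 326.
Then Pb = 986/3 − (5/6)·326 = 57 and Ps = 39.25 + 0.125·326 = 80.
Buyers' price falls by P* − Pb = 77 − 57 = 20; sellers' price rises by Ps − P* = 80 − 77 = 3.
So producers capture 3/23 = 3/23 of each unit of subsidy.

Producer share = 3/23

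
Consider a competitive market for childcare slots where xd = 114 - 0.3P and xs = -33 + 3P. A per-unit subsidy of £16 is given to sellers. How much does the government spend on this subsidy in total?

Government cost = £1680

Pre-subsidy: 114 - 0.3P = -33 + 3P gives P* = 490/11, x* = 1107/11.
With the subsidy, sellers receive Ps = Pb + 16 for each unit, where Pb is the price buyers pay.
Supply in terms of Pb becomes xs = -33 + 3(Pb + 16) = 15 + 3Pb. Setting this equal to demand: 114 - 0.3Pb = 15 + 3Pb, so Pb = 30.
Sellers receive Ps = 30 + 16 = 46; x' = 114 − 0.3·30 = 105.
Government outlay = subsidy × quantity = 16 × 105 = 1680.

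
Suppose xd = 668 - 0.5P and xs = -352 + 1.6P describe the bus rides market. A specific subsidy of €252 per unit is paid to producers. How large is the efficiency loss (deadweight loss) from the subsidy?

Pre-subsidy: 668 - 0.5P = -352 + 1.6P gives P* = 3400/7, x* = 2976/7.
With the subsidy, sellers receive Ps = Pb + 252 for each unit, where Pb is the price buyers pay.
Supply in terms of Pb becomes xs = -352 + 1.6(Pb + 252) = 51.2 + 1.6Pb. Setting this equal to demand: 668 - 0.5Pb = 51.2 + 1.6Pb, so Pb = 2056/7.
Sellers receive Ps = 2056/7 + 252 = 3820/7; x' = 668 − 0.5·(2056/7) = 3648/7.
The subsidy expands output by 3648/7 − 2976/7 = 96 past the efficient level; on those units the gap between marginal cost and willingness to pay runs from 0 up to 252.
DWL = ½ × 252 × 96 = 12096.

Deadweight loss = €12096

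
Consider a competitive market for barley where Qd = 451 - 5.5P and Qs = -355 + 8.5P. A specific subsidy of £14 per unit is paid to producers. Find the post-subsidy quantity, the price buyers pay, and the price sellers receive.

Pre-subsidy: 451 - 5.5P = -355 + 8.5P gives P* = 403/7, Q* = 1881/14.
With the subsidy, sellers receive Ps = Pb + 14 for each unit, where Pb is the price buyers pay.
Supply in terms of Pb becomes Qs = -355 + 8.5(Pb + 14) = -236 + 8.5Pb. Setting this equal to demand: 451 - 5.5Pb = -236 + 8.5Pb, so Pb = 687/14.
Sellers receive Ps = 687/14 + 14 = 883/14; Q' = 451 − 5.5·(687/14) = 5071/28.

Q' = 5071/28; buyers pay 687/14; sellers receive 883/14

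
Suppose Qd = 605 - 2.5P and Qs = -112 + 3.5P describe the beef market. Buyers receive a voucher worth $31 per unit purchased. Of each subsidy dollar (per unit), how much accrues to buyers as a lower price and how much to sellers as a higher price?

Pre-subsidy: 605 - 2.5P = -112 + 3.5P gives P* = 119.5, Q* = 306.25.
With the rebate, buyers effectively pay Pb = Ps − 31, where Ps is the price sellers receive.
Demand in terms of Ps becomes Qd = 605 − 2.5(Ps − 31) = 682.5 - 2.5Ps. Setting this equal to supply: 682.5 - 2.5Ps = -112 + 3.5Ps, so Ps = 1589/12.
Buyers pay Pb = 1589/12 − 31 = 1217/12; Q' = -112 + 3.5·(1589/12) = 8435/24.
Buyers' price falls by P* − Pb = 119.5 − 1217/12 = 217/12; sellers' price rises by Ps − P* = 1589/12 − 119.5 = 155/12.

Buyers gain 217/12 per unit; sellers gain 155/12 per unit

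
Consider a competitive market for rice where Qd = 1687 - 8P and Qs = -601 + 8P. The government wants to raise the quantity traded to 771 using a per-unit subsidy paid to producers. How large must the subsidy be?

At Q = 771, invert demand for the buyer price: Pb = (1687 − 771)/8 = 114.5; invert supply for the seller price: Ps = (771 − (-601))/8 = 171.5.
The subsidy must fill the gap: s = Ps − Pb = 171.5 − 114.5 = 57.

Required subsidy s = 57 per unit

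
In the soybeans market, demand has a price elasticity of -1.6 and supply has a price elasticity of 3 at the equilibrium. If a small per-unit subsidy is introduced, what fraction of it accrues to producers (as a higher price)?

Producer share = 8/23

For a small subsidy around the equilibrium, the benefit split depends on the relative slopes, which at a point are proportional to the elasticities.
Buyer share = εs/(εs + |εd|) = 3/(3 + 1.6) = 15/23; seller share = |εd|/(εs + |εd|) = 8/23.
So producers capture 8/23 of the subsidy.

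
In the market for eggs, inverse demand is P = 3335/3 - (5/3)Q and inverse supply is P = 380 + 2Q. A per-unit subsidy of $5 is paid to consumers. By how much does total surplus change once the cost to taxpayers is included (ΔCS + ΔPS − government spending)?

Pre-subsidy: 3335/3 - (5/3)Q = 380 + 2Q gives Q* = 2195/11 and P* = 8570/11.
With the rebate, buyers effectively pay Pb = Ps − 5, where Ps is the price sellers receive.
On the curves, Pb = 3335/3 - (5/3)Q and Ps = 380 + 2Q; the wedge Ps − Pb = 5 gives 380 + 2Q − (3335/3 - (5/3)Q) = 5, so Q' = 2210/11.
Then Pb = 3335/3 − (5/3)·(2210/11) = 8545/11 and Ps = 380 + 2·(2210/11) = 8600/11.
ΔCS = ½(2195/11 + 2210/11)(8570/11 − 8545/11) = 110125/242; ΔPS = ½(2195/11 + 2210/11)(8600/11 − 8570/11) = 66075/121.
Government spending = 5 × 2210/11 = 11050/11.
Net change = 110125/242 + 66075/121 − 11050/11 = -75/22. The loss equals the DWL triangle ½·5·15/11.

Net change in total surplus = -75/22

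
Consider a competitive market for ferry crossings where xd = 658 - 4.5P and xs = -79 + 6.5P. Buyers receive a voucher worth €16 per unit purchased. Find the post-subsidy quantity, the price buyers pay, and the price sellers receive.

Pre-subsidy: 658 - 4.5P = -79 + 6.5P gives P* = 67, x* = 356.5.
With the rebate, buyers effectively pay Pb = Ps − 16, where Ps is the price sellers receive.
Demand in terms of Ps becomes xd = 658 − 4.5(Ps − 16) = 730 - 4.5Ps. Setting this equal to supply: 730 - 4.5Ps = -79 + 6.5Ps, so Ps = 809/11.
Buyers pay Pb = 809/11 − 16 = 633/11; x' = -79 + 6.5·(809/11) = 8779/22.

x' = 8779/22; buyers pay 633/11; sellers receive 809/11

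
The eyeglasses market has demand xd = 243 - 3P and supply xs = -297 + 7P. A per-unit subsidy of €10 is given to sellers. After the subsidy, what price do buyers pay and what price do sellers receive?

Pre-subsidy: 243 - 3P = -297 + 7P gives P* = 54, x* = 81.
With the subsidy, sellers receive Ps = Pb + 10 for each unit, where Pb is the price buyers pay.
Supply in terms of Pb becomes xs = -297 + 7(Pb + 10) = -227 + 7Pb. Setting this equal to demand: 243 - 3Pb = -227 + 7Pb, so Pb = 47.
Sellers receive Ps = 47 + 10 = 57; x' = 243 − 3·47 = 102.

Buyers pay €47; sellers receive €57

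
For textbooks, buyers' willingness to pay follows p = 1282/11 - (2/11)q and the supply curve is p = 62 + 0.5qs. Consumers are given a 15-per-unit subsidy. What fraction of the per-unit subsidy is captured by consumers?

Consumer share = 4/15

Pre-subsidy: 1282/11 - (2/11)q = 62 + 0.5q gives q* = 80 and p* = 102.
With the rebate, buyers effectively pay pb = ps − 15, where ps is the price sellers receive.
On the curves, pb = 1282/11 - (2/11)q and ps = 62 + 0.5q; the wedge ps − pb = 15 gives 62 + 0.5q − (1282/11 - (2/11)q) = 15, so q' = 102.
Then pb = 1282/11 − (2/11)·102 = 98 and ps = 62 + 0.5·102 = 113.
Buyers' price falls by p* − pb = 102 − 98 = 4; sellers' price rises by ps − p* = 113 − 102 = 11.
So consumers capture 4/15 = 4/15 of each unit of subsidy.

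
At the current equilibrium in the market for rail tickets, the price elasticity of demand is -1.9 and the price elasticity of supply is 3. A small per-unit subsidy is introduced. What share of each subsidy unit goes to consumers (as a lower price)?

Consumer share = 30/49

For a small subsidy around the equilibrium, the benefit split depends on the relative slopes, which at a point are proportional to the elasticities.
Buyer share = εs/(εs + |εd|) = 3/(3 + 1.9) = 30/49; seller share = |εd|/(εs + |εd|) = 19/49.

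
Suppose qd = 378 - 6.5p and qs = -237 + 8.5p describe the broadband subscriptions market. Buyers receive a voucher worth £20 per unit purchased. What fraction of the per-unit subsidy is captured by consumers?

Pre-subsidy: 378 - 6.5p = -237 + 8.5p gives p* = 41, q* = 111.5.
With the rebate, buyers effectively pay pb = ps − 20, where ps is the price sellers receive.
Demand in terms of ps becomes qd = 378 − 6.5(ps − 20) = 508 - 6.5ps. Setting this equal to supply: 508 - 6.5ps = -237 + 8.5ps, so ps = 149/3.
Buyers pay pb = 149/3 − 20 = 89/3; q' = -237 + 8.5·(149/3) = 1111/6.
Buyers' price falls by p* − pb = 41 − 89/3 = 34/3; sellers' price rises by ps − p* = 149/3 − 41 = 26/3.
So consumers capture (34/3)/20 = 17/30 of each unit of subsidy.

Consumer share = 17/30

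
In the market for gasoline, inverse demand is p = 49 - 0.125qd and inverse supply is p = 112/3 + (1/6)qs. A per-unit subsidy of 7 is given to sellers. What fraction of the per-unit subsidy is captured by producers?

Pre-subsidy: 49 - 0.125q = 112/3 + (1/6)q gives q* = 40 and p* = 44.
With the subsidy, sellers receive ps = pb + 7 for each unit, where pb is the price buyers pay.
On the curves, pb = 49 - 0.125q and ps = 112/3 + (1/6)q; the wedge ps − pb = 7 gives 112/3 + (1/6)q − (49 - 0.125q) = 7, so q' = 64.
Then pb = 49 − 0.125·64 = 41 and ps = 112/3 + (1/6)·64 = 48.
Buyers' price falls by p* − pb = 44 − 41 = 3; sellers' price rises by ps − p* = 48 − 44 = 4.
So producers capture 4/7 = 4/7 of each unit of subsidy.

Producer share = 4/7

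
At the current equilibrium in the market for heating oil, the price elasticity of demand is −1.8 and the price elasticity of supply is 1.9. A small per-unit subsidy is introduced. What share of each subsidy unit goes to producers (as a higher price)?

Producer share = 18/37

For a small subsidy around the equilibrium, the benefit split depends on the relative slopes, which at a point are proportional to the elasticities.
Buyer share = εs/(εs + |εd|) = 1.9/(1.9 + 1.8) = 19/37; seller share = |εd|/(εs + |εd|) = 18/37.
So producers capture 18/37 of the subsidy.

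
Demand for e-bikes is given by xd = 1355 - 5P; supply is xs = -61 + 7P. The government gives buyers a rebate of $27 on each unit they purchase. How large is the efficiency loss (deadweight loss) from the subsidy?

Pre-subsidy: 1355 - 5P = -61 + 7P gives P* = 118, x* = 765.
With the rebate, buyers effectively pay Pb = Ps − 27, where Ps is the price sellers receive.
Demand in terms of Ps becomes xd = 1355 − 5(Ps − 27) = 1490 - 5Ps. Setting this equal to supply: 1490 - 5Ps = -61 + 7Ps, so Ps = 129.25.
Buyers pay Pb = 129.25 − 27 = 102.25; x' = -61 + 7·129.25 = 843.75.
The subsidy expands output by 843.75 − 765 = 78.75 past the efficient level; on those units the gap between marginal cost and willingness to pay runs from 0 up to 27.
DWL = ½ × 27 × 78.75 = 1063.125.

Deadweight loss = $1063.125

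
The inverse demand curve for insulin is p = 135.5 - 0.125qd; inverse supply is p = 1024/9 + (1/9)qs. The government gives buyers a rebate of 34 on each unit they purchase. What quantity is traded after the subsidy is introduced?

q' = 236

Pre-subsidy: 135.5 - 0.125q = 1024/9 + (1/9)q gives q* = 92 and p* = 124.
With the rebate, buyers effectively pay pb = ps − 34, where ps is the price sellers receive.
On the curves, pb = 135.5 - 0.125q and ps = 1024/9 + (1/9)q; the wedge ps − pb = 34 gives 1024/9 + (1/9)q − (135.5 - 0.125q) = 34, so q' = 236.
Then pb = 135.5 − 0.125·236 = 106 and ps = 1024/9 + (1/9)·236 = 140.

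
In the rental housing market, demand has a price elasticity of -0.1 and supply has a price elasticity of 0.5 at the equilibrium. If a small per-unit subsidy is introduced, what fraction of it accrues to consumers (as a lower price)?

For a small subsidy around the equilibrium, the benefit split depends on the relative slopes, which at a point are proportional to the elasticities.
Buyer share = εs/(εs + |εd|) = 0.5/(0.5 + 0.1) = 5/6; seller share = |εd|/(εs + |εd|) = 1/6.

Consumer share = 5/6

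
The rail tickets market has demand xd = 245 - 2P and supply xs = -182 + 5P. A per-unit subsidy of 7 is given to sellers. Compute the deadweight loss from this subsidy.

Deadweight loss = 35

Pre-subsidy: 245 - 2P = -182 + 5P gives P* = 61, x* = 123.
With the subsidy, sellers receive Ps = Pb + 7 for each unit, where Pb is the price buyers pay.
Supply in terms of Pb becomes xs = -182 + 5(Pb + 7) = -147 + 5Pb. Setting this equal to demand: 245 - 2Pb = -147 + 5Pb, so Pb = 56.
Sellers receive Ps = 56 + 7 = 63; x' = 245 − 2·56 = 133.
The subsidy expands output by 133 − 123 = 10 past the efficient level; on those units the gap between marginal cost and willingness to pay runs from 0 up to 7.
DWL = ½ × 7 × 10 = 35.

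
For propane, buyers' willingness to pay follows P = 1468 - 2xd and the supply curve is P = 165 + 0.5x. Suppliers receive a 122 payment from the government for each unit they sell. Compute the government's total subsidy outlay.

Pre-subsidy: 1468 - 2x = 165 + 0.5x gives x* = 521.2 and P* = 425.6.
With the subsidy, sellers receive Ps = Pb + 122 for each unit, where Pb is the price buyers pay.
On the curves, Pb = 1468 - 2x and Ps = 165 + 0.5x; the wedge Ps − Pb = 122 gives 165 + 0.5x − (1468 - 2x) = 122, so x' = 570.
Then Pb = 1468 − 2·570 = 328 and Ps = 165 + 0.5·570 = 450.
Government outlay = subsidy × quantity = 122 × 570 = 69540.

Government cost = 69540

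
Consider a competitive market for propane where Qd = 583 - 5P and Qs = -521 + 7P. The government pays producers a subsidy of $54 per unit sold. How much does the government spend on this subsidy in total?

Government cost = $15147

Pre-subsidy: 583 - 5P = -521 + 7P gives P* = 92, Q* = 123.
With the subsidy, sellers receive Ps = Pb + 54 for each unit, where Pb is the price buyers pay.
Supply in terms of Pb becomes Qs = -521 + 7(Pb + 54) = -143 + 7Pb. Setting this equal to demand: 583 - 5Pb = -143 + 7Pb, so Pb = 60.5.
Sellers receive Ps = 60.5 + 54 = 114.5; Q' = 583 − 5·60.5 = 280.5.
Government outlay = subsidy × quantity = 54 × 280.5 = 15147.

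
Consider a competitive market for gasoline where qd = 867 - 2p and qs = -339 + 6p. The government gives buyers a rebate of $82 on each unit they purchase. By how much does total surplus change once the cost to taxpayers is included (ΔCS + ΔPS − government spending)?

Net change in total surplus = -$5043

Pre-subsidy: 867 - 2p = -339 + 6p gives p* = 150.75, q* = 565.5.
With the rebate, buyers effectively pay pb = ps − 82, where ps is the price sellers receive.
Demand in terms of ps becomes qd = 867 − 2(ps − 82) = 1031 - 2ps. Setting this equal to supply: 1031 - 2ps = -339 + 6ps, so ps = 171.25.
Buyers pay pb = 171.25 − 82 = 89.25; q' = -339 + 6·171.25 = 688.5.
ΔCS = ½(565.5 + 688.5)(150.75 − 89.25) = 38560.5; ΔPS = ½(565.5 + 688.5)(171.25 − 150.75) = 12853.5.
Government spending = 82 × 688.5 = 56457.
Net change = 38560.5 + 12853.5 − 56457 = -5043. The loss equals the DWL triangle ½·82·123.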